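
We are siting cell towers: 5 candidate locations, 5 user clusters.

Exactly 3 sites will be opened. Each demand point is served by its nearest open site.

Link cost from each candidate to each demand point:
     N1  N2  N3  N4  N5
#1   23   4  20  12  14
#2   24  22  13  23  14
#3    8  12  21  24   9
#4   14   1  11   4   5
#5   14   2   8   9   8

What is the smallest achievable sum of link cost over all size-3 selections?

Open {#3, #4, #5}.
  N1→#3 8, N2→#4 1, N3→#5 8, N4→#4 4, N5→#4 5  ⇒ total 26.
Compare {#1, #3, #4}: total 29.
Compare {#2, #3, #4}: total 29.
No size-3 selection does better; minimum is 26.

26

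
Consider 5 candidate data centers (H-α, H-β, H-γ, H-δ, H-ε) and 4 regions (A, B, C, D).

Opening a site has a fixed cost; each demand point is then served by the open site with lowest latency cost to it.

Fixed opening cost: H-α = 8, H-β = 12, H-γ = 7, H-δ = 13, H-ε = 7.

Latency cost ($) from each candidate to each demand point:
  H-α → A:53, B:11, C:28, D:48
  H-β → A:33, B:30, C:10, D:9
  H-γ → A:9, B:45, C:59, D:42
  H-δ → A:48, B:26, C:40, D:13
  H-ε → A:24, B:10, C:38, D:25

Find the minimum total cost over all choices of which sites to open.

Open {H-β, H-γ, H-ε}: assign each demand point to its cheapest open site.
  A→H-γ 9, B→H-ε 10, C→H-β 10, D→H-β 9
  latency cost 38, fixed 26 → total 64.
Compare {H-α, H-β, H-γ}: latency cost 39 + fixed 27 = 66.
Compare {H-β, H-ε}: latency cost 53 + fixed 19 = 72.
Compare {H-α, H-β, H-γ, H-ε}: latency cost 38 + fixed 34 = 72.
All other subsets cost ≥ 66. Minimum total cost: 64.

64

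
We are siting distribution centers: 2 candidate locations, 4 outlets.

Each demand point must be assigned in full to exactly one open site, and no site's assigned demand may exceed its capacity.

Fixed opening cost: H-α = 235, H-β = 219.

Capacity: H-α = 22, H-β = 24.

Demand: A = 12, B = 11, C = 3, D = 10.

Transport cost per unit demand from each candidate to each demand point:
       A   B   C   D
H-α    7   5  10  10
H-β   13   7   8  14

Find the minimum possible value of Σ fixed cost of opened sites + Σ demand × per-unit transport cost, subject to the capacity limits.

739

Open {H-α, H-β}; cheapest assignment that respects the capacities:
  H-α (cap 22, load 22): A, D — cost 12×7 + 10×10 = 184
  H-β (cap 24, load 14): B, C — cost 11×7 + 3×8 = 101
  Shipping 285, fixed 454 → total 739.
  Any other capacity-feasible assignment to {H-α, H-β} ships for at least 285.
Total demand is 36 and no other set of sites has combined capacity ≥ 36, so {H-α, H-β} is the only feasible choice of open sites. Minimum: 739.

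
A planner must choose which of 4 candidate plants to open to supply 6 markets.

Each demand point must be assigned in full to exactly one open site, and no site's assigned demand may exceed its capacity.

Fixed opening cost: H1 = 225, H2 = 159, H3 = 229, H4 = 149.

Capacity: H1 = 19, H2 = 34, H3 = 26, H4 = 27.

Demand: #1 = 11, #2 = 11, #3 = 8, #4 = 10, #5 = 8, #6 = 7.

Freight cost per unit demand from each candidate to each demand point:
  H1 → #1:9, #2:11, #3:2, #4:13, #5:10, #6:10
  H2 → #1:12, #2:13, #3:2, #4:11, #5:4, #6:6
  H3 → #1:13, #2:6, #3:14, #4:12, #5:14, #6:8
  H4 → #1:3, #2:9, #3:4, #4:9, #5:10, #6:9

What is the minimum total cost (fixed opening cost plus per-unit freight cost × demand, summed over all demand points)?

640

Open {H2, H4}; cheapest assignment that respects the capacities:
  H2 (cap 34, load 33): #3, #4, #5, #6 — cost 8×2 + 10×11 + 8×4 + 7×6 = 200
  H4 (cap 27, load 22): #1, #2 — cost 11×3 + 11×9 = 132
  Shipping 332, fixed 308 → total 640.
  Any other capacity-feasible assignment to {H2, H4} ships for at least 332.
Compare {H2, H3}: its best feasible assignment gives total 796.
Compare {H2, H3, H4}: its best feasible assignment gives total 816.
Every other set of open sites that can feasibly serve all demand totals ≥ 796 even under its best assignment. Minimum: 640.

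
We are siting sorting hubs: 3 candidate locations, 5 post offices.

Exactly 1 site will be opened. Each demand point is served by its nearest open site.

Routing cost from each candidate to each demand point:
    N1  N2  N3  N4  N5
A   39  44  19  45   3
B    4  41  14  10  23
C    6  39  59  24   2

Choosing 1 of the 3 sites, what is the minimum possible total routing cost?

92

Open {B}.
  N1→B 4, N2→B 41, N3→B 14, N4→B 10, N5→B 23  ⇒ total 92.
Compare {C}: total 130.
Compare {A}: total 150.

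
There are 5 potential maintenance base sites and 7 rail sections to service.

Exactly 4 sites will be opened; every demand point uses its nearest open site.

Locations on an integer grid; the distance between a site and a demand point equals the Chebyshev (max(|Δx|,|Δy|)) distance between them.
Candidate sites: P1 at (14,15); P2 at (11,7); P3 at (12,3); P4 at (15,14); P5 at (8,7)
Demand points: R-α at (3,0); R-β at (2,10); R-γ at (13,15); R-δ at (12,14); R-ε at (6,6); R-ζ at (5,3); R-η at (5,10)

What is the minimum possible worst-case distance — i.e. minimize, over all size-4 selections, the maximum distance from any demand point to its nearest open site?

7

Open {P1, P2, P3, P5}.
  Farthest demand point is R-α at distance 7 (to P5); all others are ≤ 7.
With {P1, P2, P4, P5} the worst case is 7.
With {P1, P3, P4, P5} the worst case is 7.
No size-4 selection achieves below 7.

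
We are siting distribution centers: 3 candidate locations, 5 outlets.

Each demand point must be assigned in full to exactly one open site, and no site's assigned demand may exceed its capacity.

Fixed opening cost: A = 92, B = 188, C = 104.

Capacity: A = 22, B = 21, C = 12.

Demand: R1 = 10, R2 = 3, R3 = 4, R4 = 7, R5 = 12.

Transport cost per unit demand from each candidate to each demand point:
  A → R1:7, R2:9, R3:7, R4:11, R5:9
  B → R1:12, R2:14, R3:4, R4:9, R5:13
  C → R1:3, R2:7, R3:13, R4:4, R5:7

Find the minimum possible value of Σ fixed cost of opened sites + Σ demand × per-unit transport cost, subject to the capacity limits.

Open {A, B}; cheapest assignment that respects the capacities:
  A (cap 22, load 22): R1, R5 — cost 10×7 + 12×9 = 178
  B (cap 21, load 14): R2, R3, R4 — cost 3×14 + 4×4 + 7×9 = 121
  Shipping 299, fixed 280 → total 579.
  Any other capacity-feasible assignment to {A, B} ships for at least 299.
Compare {A, B, C}: its best feasible assignment gives total 627.
Every other set of open sites that can feasibly serve all demand totals ≥ 627 even under its best assignment. Minimum: 579.

579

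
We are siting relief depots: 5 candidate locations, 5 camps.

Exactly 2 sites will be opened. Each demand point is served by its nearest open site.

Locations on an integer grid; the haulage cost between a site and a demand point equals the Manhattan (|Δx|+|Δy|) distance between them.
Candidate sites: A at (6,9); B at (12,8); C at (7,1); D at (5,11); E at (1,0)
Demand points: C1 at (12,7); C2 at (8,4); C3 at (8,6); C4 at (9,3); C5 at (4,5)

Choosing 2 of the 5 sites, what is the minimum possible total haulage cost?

22

Open {B, C}.
  C1→B 1, C2→C 4, C3→B 6, C4→C 4, C5→C 7  ⇒ total 22.
Compare {A, B}: total 27.
Compare {A, C}: total 27.
No size-2 selection does better; minimum is 22.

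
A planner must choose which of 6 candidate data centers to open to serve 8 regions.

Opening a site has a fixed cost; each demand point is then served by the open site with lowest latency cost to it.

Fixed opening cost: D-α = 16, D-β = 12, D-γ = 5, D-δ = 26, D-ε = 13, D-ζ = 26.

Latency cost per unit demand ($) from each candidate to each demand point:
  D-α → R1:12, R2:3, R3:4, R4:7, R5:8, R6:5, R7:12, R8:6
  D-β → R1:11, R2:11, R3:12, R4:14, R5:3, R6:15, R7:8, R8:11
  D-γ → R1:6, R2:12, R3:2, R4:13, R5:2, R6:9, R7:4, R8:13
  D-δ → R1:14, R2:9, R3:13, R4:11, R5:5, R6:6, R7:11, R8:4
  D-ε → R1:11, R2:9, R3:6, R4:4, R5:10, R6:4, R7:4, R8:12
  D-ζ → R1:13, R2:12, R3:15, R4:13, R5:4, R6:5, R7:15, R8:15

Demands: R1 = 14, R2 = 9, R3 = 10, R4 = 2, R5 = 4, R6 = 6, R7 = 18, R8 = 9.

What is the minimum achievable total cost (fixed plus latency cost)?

330

Open {D-α, D-γ}: assign each demand point to its cheapest open site.
  R1→D-γ 14×6=84, R2→D-α 9×3=27, R3→D-γ 10×2=20, R4→D-α 2×7=14, R5→D-γ 4×2=8, R6→D-α 6×5=30, R7→D-γ 18×4=72, R8→D-α 9×6=54
  latency cost 309, fixed 21 → total 330.
Compare {D-α, D-γ, D-ε}: latency cost 297 + fixed 34 = 331.
Compare {D-α, D-γ, D-δ}: latency cost 291 + fixed 47 = 338.
Compare {D-α, D-γ, D-δ, D-ε}: latency cost 279 + fixed 60 = 339.
All other subsets cost ≥ 331. Minimum total cost: 330.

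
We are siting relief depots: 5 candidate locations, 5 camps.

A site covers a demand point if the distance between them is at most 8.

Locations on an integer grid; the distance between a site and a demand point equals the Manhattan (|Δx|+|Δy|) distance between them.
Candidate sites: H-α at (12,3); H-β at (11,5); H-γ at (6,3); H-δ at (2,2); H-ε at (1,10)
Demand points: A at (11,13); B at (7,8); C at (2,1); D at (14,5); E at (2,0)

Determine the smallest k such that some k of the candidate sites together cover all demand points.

Coverage sets (demand points within 8 of each site):
  H-α: {D}
  H-β: {A, B, D}
  H-γ: {B, C, E}
  H-δ: {C, E}
  H-ε: {B}
No single site covers all 5 demand points.
But {H-β, H-γ} covers everything, so the minimum is 2.

2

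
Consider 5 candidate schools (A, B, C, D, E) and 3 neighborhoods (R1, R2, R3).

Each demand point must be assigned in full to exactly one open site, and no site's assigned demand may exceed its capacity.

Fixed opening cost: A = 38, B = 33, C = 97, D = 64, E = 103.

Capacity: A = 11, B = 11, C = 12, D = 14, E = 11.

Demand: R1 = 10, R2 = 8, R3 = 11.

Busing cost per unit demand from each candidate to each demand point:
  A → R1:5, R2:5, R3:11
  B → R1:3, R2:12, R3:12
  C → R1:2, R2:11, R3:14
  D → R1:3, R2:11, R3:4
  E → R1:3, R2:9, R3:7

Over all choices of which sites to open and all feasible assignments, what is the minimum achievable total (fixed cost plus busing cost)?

Open {A, B, D}; cheapest assignment that respects the capacities:
  A (cap 11, load 8): R2 — cost 8×5 = 40
  B (cap 11, load 10): R1 — cost 10×3 = 30
  D (cap 14, load 11): R3 — cost 11×4 = 44
  Shipping 114, fixed 135 → total 249.
  Any other capacity-feasible assignment to {A, B, D} ships for at least 114.
Compare {A, C, D}: its best feasible assignment gives total 303.
Compare {A, D, E}: its best feasible assignment gives total 319.
Every other set of open sites that can feasibly serve all demand totals ≥ 303 even under its best assignment. Minimum: 249.

249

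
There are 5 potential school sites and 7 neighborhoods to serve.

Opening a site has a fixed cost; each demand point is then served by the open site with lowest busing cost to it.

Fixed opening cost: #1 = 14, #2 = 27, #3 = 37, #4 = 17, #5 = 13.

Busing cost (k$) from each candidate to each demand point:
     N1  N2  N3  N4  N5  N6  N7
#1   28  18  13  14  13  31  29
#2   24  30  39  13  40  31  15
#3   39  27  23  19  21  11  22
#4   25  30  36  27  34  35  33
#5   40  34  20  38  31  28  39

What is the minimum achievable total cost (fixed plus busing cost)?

160

Open {#1}: assign each demand point to its cheapest open site.
  N1→#1 28, N2→#1 18, N3→#1 13, N4→#1 14, N5→#1 13, N6→#1 31, N7→#1 29
  busing cost 146, fixed 14 → total 160.
Compare {#1, #2}: busing cost 127 + fixed 41 = 168.
Compare {#1, #3}: busing cost 119 + fixed 51 = 170.
Compare {#1, #5}: busing cost 143 + fixed 27 = 170.
All other subsets cost ≥ 168. Minimum total cost: 160.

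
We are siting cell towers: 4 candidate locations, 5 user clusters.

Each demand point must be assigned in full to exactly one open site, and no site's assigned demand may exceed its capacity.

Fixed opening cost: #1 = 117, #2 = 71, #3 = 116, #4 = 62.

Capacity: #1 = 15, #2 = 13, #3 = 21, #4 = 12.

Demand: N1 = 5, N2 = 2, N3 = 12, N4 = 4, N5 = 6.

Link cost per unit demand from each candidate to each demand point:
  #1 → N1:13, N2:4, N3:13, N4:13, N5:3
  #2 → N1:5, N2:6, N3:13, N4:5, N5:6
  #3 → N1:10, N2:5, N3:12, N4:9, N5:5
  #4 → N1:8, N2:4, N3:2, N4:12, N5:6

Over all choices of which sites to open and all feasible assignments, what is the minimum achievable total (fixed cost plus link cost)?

Open {#3, #4}; cheapest assignment that respects the capacities:
  #3 (cap 21, load 17): N1, N2, N4, N5 — cost 5×10 + 2×5 + 4×9 + 6×5 = 126
  #4 (cap 12, load 12): N3 — cost 12×2 = 24
  Shipping 150, fixed 178 → total 328.
  Any other capacity-feasible assignment to {#3, #4} ships for at least 150.
Compare {#1, #2, #4}: its best feasible assignment gives total 345.
Compare {#2, #3, #4}: its best feasible assignment gives total 358.
Every other set of open sites that can feasibly serve all demand totals ≥ 345 even under its best assignment. Minimum: 328.

328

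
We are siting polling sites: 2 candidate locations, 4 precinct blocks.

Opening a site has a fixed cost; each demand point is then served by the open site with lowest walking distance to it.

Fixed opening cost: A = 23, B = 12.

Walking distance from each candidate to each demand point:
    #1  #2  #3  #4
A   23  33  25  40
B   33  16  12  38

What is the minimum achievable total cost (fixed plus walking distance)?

111

Open {B}: assign each demand point to its cheapest open site.
  #1→B 33, #2→B 16, #3→B 12, #4→B 38
  walking distance 99, fixed 12 → total 111.
Compare {A, B}: walking distance 89 + fixed 35 = 124.
Compare {A}: walking distance 121 + fixed 23 = 144.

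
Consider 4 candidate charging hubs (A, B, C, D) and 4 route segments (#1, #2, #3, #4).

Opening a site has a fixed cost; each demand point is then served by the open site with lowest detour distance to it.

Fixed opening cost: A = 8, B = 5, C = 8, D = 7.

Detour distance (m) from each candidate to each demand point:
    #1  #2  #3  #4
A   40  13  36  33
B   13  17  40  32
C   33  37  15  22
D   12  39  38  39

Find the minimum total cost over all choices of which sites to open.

Open {B, C}: assign each demand point to its cheapest open site.
  #1→B 13, #2→B 17, #3→C 15, #4→C 22
  detour distance 67, fixed 13 → total 80.
Compare {A, B, C}: detour distance 63 + fixed 21 = 84.
Compare {A, C, D}: detour distance 62 + fixed 23 = 85.
Compare {B, C, D}: detour distance 66 + fixed 20 = 86.
All other subsets cost ≥ 84. Minimum total cost: 80.

80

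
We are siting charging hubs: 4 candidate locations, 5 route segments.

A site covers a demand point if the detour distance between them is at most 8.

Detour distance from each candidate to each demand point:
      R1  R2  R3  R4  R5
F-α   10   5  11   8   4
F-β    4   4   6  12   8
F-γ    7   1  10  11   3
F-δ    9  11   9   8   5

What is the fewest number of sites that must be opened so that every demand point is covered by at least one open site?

2

Coverage sets (demand points within 8 of each site):
  F-α: {R2, R4, R5}
  F-β: {R1, R2, R3, R5}
  F-γ: {R1, R2, R5}
  F-δ: {R4, R5}
No single site covers all 5 demand points.
But {F-α, F-β} covers everything, so the minimum is 2.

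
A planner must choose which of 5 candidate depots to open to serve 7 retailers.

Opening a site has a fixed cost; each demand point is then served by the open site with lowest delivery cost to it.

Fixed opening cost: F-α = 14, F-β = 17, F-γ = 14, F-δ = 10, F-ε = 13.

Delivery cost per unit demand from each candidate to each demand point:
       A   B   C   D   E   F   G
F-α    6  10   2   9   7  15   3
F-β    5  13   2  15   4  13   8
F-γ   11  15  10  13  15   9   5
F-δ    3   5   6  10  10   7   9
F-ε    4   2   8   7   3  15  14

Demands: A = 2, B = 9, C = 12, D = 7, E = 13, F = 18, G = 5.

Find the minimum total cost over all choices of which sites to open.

314

Open {F-α, F-δ, F-ε}: assign each demand point to its cheapest open site.
  A→F-δ 2×3=6, B→F-ε 9×2=18, C→F-α 12×2=24, D→F-ε 7×7=49, E→F-ε 13×3=39, F→F-δ 18×7=126, G→F-α 5×3=15
  delivery cost 277, fixed 37 → total 314.
Compare {F-α, F-γ, F-δ, F-ε}: delivery cost 277 + fixed 51 = 328.
Compare {F-α, F-β, F-δ, F-ε}: delivery cost 277 + fixed 54 = 331.
Compare {F-β, F-γ, F-δ, F-ε}: delivery cost 287 + fixed 54 = 341.
All other subsets cost ≥ 328. Minimum total cost: 314.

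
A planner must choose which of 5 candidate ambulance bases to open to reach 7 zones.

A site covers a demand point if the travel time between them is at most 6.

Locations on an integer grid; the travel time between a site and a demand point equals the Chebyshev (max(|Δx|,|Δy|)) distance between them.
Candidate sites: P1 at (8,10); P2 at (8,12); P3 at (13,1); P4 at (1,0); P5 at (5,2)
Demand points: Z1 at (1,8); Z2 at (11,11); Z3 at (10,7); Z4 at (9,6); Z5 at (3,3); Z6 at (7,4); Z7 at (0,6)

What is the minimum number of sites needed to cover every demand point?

Coverage sets (demand points within 6 of each site):
  P1: {Z2, Z3, Z4, Z6}
  P2: {Z2, Z3, Z4}
  P3: {Z3, Z4, Z6}
  P4: {Z5, Z6, Z7}
  P5: {Z1, Z3, Z4, Z5, Z6, Z7}
No single site covers all 7 demand points.
But {P1, P5} covers everything, so the minimum is 2.

2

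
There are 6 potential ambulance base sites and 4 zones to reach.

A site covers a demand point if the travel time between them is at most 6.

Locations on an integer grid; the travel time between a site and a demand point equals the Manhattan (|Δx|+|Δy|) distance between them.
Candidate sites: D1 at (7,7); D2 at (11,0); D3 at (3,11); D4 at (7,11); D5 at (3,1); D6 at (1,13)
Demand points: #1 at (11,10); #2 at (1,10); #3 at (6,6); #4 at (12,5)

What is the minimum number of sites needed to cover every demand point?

3

Coverage sets (demand points within 6 of each site):
  D1: {#3}
  D2: {#4}
  D3: {#2}
  D4: {#1, #3}
  D5: {}
  D6: {#2}
No 2 sites suffice: every size-2 union leaves at least one demand point uncovered.
But {D2, D3, D4} covers everything, so the minimum is 3.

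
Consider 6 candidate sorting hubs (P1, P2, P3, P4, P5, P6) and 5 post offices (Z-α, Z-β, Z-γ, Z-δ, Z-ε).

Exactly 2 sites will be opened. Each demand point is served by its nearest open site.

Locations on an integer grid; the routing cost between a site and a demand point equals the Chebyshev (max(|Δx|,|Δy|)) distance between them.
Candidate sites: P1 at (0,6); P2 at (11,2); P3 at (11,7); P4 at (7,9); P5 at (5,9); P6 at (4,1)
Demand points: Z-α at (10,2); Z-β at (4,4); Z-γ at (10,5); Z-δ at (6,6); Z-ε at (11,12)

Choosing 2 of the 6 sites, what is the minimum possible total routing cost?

Open {P2, P4}.
  Z-α→P2 1, Z-β→P4 5, Z-γ→P2 3, Z-δ→P4 3, Z-ε→P4 4  ⇒ total 16.
Compare {P2, P5}: total 18.
Compare {P3, P4}: total 19.
No size-2 selection does better; minimum is 16.

16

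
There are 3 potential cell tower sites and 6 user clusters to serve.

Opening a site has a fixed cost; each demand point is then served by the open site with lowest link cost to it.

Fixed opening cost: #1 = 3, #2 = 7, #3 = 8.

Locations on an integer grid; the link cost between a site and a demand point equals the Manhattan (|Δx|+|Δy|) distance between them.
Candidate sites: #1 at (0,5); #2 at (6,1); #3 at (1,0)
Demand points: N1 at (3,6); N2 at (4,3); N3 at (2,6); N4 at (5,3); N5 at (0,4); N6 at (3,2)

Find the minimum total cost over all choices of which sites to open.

29

Open {#1, #2}: assign each demand point to its cheapest open site.
  N1→#1 4, N2→#2 4, N3→#1 3, N4→#2 3, N5→#1 1, N6→#2 4
  link cost 19, fixed 10 → total 29.
Compare {#1}: link cost 27 + fixed 3 = 30.
Compare {#1, #3}: link cost 25 + fixed 11 = 36.
Compare {#1, #2, #3}: link cost 19 + fixed 18 = 37.
All other subsets cost ≥ 30. Minimum total cost: 29.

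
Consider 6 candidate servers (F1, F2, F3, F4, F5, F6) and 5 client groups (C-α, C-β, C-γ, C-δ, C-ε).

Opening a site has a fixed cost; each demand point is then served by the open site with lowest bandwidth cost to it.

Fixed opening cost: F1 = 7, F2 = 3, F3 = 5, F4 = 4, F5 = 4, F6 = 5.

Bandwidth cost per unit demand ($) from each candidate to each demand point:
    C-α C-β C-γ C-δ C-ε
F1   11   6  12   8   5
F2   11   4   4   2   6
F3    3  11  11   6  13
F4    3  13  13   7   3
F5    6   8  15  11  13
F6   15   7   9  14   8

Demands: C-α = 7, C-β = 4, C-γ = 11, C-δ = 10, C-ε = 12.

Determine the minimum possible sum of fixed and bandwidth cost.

144

Open {F2, F4}: assign each demand point to its cheapest open site.
  C-α→F4 7×3=21, C-β→F2 4×4=16, C-γ→F2 11×4=44, C-δ→F2 10×2=20, C-ε→F4 12×3=36
  bandwidth cost 137, fixed 7 → total 144.
Compare {F2, F4, F5}: bandwidth cost 137 + fixed 11 = 148.
Compare {F2, F3, F4}: bandwidth cost 137 + fixed 12 = 149.
Compare {F2, F4, F6}: bandwidth cost 137 + fixed 12 = 149.
All other subsets cost ≥ 148. Minimum total cost: 144.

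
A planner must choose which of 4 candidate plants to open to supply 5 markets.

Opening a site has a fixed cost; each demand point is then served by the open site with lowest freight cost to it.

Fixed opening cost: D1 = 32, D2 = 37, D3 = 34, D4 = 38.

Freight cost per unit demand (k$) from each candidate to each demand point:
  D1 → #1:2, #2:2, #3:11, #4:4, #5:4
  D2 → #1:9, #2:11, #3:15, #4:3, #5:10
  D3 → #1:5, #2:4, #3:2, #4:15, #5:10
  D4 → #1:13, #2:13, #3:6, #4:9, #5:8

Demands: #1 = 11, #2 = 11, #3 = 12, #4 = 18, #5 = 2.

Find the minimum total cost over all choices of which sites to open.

214

Open {D1, D3}: assign each demand point to its cheapest open site.
  #1→D1 11×2=22, #2→D1 11×2=22, #3→D3 12×2=24, #4→D1 18×4=72, #5→D1 2×4=8
  freight cost 148, fixed 66 → total 214.
Compare {D1, D2, D3}: freight cost 130 + fixed 103 = 233.
Compare {D1, D3, D4}: freight cost 148 + fixed 104 = 252.
Compare {D1, D4}: freight cost 196 + fixed 70 = 266.
All other subsets cost ≥ 233. Minimum total cost: 214.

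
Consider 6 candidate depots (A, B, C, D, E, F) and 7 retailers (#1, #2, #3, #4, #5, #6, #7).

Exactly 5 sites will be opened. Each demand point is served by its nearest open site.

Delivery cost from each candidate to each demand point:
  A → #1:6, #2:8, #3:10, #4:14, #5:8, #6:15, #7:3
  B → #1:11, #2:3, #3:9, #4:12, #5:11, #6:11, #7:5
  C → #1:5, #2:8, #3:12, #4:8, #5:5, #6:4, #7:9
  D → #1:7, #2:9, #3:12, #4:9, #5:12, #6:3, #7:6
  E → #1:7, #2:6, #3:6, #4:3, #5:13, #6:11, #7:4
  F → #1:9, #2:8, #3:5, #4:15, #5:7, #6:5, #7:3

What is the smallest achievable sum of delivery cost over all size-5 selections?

Open {B, C, D, E, F}.
  #1→C 5, #2→B 3, #3→F 5, #4→E 3, #5→C 5, #6→D 3, #7→F 3  ⇒ total 27.
Compare {A, B, C, D, E}: total 28.
Compare {A, B, C, E, F}: total 28.
No size-5 selection does better; minimum is 27.

27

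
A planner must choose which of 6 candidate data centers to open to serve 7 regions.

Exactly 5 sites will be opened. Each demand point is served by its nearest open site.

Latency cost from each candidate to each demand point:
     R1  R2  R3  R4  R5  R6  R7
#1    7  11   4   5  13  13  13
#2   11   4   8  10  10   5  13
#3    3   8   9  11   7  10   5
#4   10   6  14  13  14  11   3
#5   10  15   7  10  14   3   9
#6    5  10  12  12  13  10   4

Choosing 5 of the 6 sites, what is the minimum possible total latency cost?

29

Open {#1, #2, #3, #4, #5}.
  R1→#3 3, R2→#2 4, R3→#1 4, R4→#1 5, R5→#3 7, R6→#5 3, R7→#4 3  ⇒ total 29.
Compare {#1, #2, #3, #5, #6}: total 30.
Compare {#1, #2, #3, #4, #6}: total 31.
No size-5 selection does better; minimum is 29.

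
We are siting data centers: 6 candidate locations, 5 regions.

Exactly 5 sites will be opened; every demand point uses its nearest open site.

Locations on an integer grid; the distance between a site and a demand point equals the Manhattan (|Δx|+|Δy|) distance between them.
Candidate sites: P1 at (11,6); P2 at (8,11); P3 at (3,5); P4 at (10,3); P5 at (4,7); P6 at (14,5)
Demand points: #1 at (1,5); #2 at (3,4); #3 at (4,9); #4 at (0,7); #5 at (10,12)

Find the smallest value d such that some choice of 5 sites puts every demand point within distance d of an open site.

Open {P1, P2, P3, P4, P5}.
  Farthest demand point is #4 at distance 4 (to P5); all others are ≤ 4.
With {P1, P2, P3, P5, P6} the worst case is 4.
With {P2, P3, P4, P5, P6} the worst case is 4.
No size-5 selection achieves below 4.

4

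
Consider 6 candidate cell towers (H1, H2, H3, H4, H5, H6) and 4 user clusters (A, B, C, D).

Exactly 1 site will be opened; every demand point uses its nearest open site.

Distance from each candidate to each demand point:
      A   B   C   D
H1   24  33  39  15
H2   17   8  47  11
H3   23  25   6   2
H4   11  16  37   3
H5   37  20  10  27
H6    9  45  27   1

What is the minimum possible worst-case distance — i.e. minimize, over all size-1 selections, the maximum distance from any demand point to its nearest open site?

25

Open {H3}.
  Farthest demand point is B at distance 25 (to H3); all others are ≤ 25.
With {H4} the worst case is 37.
With {H5} the worst case is 37.
No size-1 selection achieves below 25.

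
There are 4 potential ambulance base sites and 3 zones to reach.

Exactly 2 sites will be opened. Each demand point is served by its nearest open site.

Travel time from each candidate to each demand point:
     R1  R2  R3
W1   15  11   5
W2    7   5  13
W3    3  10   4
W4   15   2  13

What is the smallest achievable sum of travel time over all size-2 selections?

Open {W3, W4}.
  R1→W3 3, R2→W4 2, R3→W3 4  ⇒ total 9.
Compare {W2, W3}: total 12.
Compare {W1, W2}: total 17.
No size-2 selection does better; minimum is 9.

9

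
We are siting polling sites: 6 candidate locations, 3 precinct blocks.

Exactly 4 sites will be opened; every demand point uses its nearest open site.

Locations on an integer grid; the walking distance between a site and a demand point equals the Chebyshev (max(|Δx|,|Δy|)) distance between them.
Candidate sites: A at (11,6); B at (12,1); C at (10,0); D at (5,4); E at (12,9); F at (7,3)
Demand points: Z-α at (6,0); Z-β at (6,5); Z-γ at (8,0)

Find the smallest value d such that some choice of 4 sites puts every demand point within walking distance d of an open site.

Open {A, B, C, F}.
  Farthest demand point is Z-α at walking distance 3 (to F); all others are ≤ 3.
With {A, B, D, F} the worst case is 3.
With {A, B, E, F} the worst case is 3.
No size-4 selection achieves below 3.

3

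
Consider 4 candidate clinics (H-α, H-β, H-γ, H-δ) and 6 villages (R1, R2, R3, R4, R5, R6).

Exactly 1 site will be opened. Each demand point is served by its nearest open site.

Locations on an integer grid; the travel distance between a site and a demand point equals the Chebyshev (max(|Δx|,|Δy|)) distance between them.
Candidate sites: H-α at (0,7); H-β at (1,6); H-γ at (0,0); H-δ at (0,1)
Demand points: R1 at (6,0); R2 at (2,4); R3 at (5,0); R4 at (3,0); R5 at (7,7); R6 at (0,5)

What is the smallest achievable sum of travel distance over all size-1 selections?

27

Open {H-β}.
  R1→H-β 6, R2→H-β 2, R3→H-β 6, R4→H-β 6, R5→H-β 6, R6→H-β 1  ⇒ total 27.
Compare {H-δ}: total 28.
Compare {H-γ}: total 30.
No size-1 selection does better; minimum is 27.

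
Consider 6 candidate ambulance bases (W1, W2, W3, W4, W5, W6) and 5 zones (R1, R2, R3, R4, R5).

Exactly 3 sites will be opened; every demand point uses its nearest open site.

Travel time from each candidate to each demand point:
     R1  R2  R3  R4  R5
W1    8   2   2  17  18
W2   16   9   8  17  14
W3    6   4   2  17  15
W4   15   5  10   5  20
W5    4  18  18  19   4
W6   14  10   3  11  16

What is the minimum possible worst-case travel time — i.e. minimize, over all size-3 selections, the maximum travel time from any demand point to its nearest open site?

5

Open {W1, W4, W5}.
  Farthest demand point is R4 at travel time 5 (to W4); all others are ≤ 5.
With {W3, W4, W5} the worst case is 5.
With {W4, W5, W6} the worst case is 5.
No size-3 selection achieves below 5.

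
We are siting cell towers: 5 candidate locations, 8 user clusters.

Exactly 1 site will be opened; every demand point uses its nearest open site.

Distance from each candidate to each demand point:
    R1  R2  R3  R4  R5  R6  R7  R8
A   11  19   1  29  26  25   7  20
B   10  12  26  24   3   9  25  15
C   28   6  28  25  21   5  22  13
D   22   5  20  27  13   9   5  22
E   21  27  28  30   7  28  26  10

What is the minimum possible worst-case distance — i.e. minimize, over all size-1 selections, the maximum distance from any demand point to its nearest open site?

26

Open {B}.
  Farthest demand point is R3 at distance 26 (to B); all others are ≤ 26.
With {D} the worst case is 27.
With {C} the worst case is 28.
No size-1 selection achieves below 26.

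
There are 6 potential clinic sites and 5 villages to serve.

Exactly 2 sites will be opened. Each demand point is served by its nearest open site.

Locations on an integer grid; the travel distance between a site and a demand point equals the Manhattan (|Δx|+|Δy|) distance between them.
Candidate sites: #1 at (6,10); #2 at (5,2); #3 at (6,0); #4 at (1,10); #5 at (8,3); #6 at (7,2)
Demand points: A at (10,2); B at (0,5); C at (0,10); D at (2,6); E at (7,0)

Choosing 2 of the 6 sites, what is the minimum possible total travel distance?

17

Open {#4, #6}.
  A→#6 3, B→#4 6, C→#4 1, D→#4 5, E→#6 2  ⇒ total 17.
Compare {#3, #4}: total 19.
Compare {#4, #5}: total 19.
No size-2 selection does better; minimum is 17.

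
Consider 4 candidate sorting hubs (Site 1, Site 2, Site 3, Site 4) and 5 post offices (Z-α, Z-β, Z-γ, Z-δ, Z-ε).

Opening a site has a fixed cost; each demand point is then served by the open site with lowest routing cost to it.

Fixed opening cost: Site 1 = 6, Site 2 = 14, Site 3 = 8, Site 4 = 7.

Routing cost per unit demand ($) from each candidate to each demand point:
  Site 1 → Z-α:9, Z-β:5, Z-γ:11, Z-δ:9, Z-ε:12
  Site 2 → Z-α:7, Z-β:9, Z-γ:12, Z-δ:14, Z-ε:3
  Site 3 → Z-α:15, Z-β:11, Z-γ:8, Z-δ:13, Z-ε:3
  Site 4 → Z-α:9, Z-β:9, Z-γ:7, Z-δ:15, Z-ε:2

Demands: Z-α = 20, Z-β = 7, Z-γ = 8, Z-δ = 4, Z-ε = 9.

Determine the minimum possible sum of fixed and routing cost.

312

Open {Site 1, Site 2, Site 4}: assign each demand point to its cheapest open site.
  Z-α→Site 2 20×7=140, Z-β→Site 1 7×5=35, Z-γ→Site 4 8×7=56, Z-δ→Site 1 4×9=36, Z-ε→Site 4 9×2=18
  routing cost 285, fixed 27 → total 312.
Compare {Site 1, Site 2, Site 3, Site 4}: routing cost 285 + fixed 35 = 320.
Compare {Site 1, Site 2, Site 3}: routing cost 302 + fixed 28 = 330.
Compare {Site 1, Site 4}: routing cost 325 + fixed 13 = 338.
All other subsets cost ≥ 320. Minimum total cost: 312.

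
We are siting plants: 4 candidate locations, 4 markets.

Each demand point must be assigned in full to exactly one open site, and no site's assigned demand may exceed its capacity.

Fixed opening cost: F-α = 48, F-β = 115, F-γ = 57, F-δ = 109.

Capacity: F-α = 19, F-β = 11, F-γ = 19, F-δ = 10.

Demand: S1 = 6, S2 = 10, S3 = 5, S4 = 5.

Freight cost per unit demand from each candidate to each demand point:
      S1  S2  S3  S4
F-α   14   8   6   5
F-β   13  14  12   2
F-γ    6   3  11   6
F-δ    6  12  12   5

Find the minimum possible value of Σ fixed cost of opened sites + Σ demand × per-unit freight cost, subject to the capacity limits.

226

Open {F-α, F-γ}; cheapest assignment that respects the capacities:
  F-α (cap 19, load 10): S3, S4 — cost 5×6 + 5×5 = 55
  F-γ (cap 19, load 16): S1, S2 — cost 6×6 + 10×3 = 66
  Shipping 121, fixed 105 → total 226.
  Any other capacity-feasible assignment to {F-α, F-γ} ships for at least 121.
Compare {F-β, F-γ}: its best feasible assignment gives total 308.
Compare {F-γ, F-δ}: its best feasible assignment gives total 317.
Every other set of open sites that can feasibly serve all demand totals ≥ 308 even under its best assignment. Minimum: 226.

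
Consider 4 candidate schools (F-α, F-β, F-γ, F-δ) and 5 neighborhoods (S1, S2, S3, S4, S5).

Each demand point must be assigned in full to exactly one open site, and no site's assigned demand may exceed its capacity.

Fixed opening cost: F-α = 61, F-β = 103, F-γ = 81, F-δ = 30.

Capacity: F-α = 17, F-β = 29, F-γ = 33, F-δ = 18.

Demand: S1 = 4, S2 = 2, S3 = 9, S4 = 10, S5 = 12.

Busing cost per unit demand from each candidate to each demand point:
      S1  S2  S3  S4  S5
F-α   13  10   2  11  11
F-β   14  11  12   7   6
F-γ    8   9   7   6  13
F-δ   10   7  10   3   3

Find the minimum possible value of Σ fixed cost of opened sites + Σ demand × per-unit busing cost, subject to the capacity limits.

316

Open {F-γ, F-δ}; cheapest assignment that respects the capacities:
  F-γ (cap 33, load 23): S1, S3, S4 — cost 4×8 + 9×7 + 10×6 = 155
  F-δ (cap 18, load 14): S2, S5 — cost 2×7 + 12×3 = 50
  Shipping 205, fixed 111 → total 316.
  Any other capacity-feasible assignment to {F-γ, F-δ} ships for at least 205.
Compare {F-α, F-γ, F-δ}: its best feasible assignment gives total 332.
Compare {F-α, F-β, F-δ}: its best feasible assignment gives total 368.
Every other set of open sites that can feasibly serve all demand totals ≥ 332 even under its best assignment. Minimum: 316.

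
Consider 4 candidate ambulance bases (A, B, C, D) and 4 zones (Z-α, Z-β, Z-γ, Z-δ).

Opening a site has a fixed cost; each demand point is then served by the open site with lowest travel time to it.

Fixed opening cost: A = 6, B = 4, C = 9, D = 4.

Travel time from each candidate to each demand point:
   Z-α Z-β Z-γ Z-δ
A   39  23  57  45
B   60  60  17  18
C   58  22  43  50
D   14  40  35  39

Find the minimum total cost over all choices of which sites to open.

86

Open {A, B, D}: assign each demand point to its cheapest open site.
  Z-α→D 14, Z-β→A 23, Z-γ→B 17, Z-δ→B 18
  travel time 72, fixed 14 → total 86.
Compare {B, C, D}: travel time 71 + fixed 17 = 88.
Compare {A, B, C, D}: travel time 71 + fixed 23 = 94.
Compare {B, D}: travel time 89 + fixed 8 = 97.
All other subsets cost ≥ 88. Minimum total cost: 86.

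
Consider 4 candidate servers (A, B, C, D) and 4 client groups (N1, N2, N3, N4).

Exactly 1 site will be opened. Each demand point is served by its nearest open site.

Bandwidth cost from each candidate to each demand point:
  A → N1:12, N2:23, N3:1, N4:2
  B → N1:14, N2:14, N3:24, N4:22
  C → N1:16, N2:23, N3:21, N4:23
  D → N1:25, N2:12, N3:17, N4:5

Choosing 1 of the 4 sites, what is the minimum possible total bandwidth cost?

Open {A}.
  N1→A 12, N2→A 23, N3→A 1, N4→A 2  ⇒ total 38.
Compare {D}: total 59.
Compare {B}: total 74.
No size-1 selection does better; minimum is 38.

38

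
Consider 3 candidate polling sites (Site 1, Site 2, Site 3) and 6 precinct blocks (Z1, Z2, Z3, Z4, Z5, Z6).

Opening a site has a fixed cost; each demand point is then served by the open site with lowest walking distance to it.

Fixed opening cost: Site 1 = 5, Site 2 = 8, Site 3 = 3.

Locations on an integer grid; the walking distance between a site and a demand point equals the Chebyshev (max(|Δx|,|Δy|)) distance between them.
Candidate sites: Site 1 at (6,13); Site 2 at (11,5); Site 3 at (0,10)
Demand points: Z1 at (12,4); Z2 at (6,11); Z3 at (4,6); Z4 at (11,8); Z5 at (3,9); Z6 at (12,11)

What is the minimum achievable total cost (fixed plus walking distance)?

Open {Site 2, Site 3}: assign each demand point to its cheapest open site.
  Z1→Site 2 1, Z2→Site 2 6, Z3→Site 3 4, Z4→Site 2 3, Z5→Site 3 3, Z6→Site 2 6
  walking distance 23, fixed 11 → total 34.
Compare {Site 1, Site 2, Site 3}: walking distance 19 + fixed 16 = 35.
Compare {Site 1, Site 2}: walking distance 23 + fixed 13 = 36.
Compare {Site 1, Site 3}: walking distance 29 + fixed 8 = 37.
All other subsets cost ≥ 35. Minimum total cost: 34.

34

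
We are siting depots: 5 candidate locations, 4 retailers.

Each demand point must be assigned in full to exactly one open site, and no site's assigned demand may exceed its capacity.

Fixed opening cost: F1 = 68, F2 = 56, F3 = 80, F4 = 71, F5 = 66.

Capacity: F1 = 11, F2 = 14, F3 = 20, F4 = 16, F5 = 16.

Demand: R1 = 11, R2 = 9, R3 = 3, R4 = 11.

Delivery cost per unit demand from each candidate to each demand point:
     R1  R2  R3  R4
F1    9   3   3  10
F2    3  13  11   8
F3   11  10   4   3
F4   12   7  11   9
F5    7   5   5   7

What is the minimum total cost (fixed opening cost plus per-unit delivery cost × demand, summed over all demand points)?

309

Open {F1, F2, F3}; cheapest assignment that respects the capacities:
  F1 (cap 11, load 9): R2 — cost 9×3 = 27
  F2 (cap 14, load 11): R1 — cost 11×3 = 33
  F3 (cap 20, load 14): R3, R4 — cost 3×4 + 11×3 = 45
  Shipping 105, fixed 204 → total 309.
  Any other capacity-feasible assignment to {F1, F2, F3} ships for at least 105.
Compare {F2, F3}: its best feasible assignment gives total 325.
Compare {F2, F3, F5}: its best feasible assignment gives total 325.
Every other set of open sites that can feasibly serve all demand totals ≥ 325 even under its best assignment. Minimum: 309.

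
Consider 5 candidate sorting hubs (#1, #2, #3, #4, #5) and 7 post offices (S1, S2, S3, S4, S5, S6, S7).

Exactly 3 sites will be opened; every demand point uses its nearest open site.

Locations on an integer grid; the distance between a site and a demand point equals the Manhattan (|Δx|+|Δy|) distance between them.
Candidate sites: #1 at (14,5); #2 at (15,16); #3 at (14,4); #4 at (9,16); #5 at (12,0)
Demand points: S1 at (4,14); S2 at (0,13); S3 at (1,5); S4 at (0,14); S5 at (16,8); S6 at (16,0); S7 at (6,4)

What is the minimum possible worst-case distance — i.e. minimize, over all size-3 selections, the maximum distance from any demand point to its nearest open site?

13

Open {#1, #2, #4}.
  Farthest demand point is S3 at distance 13 (to #1); all others are ≤ 13.
With {#1, #3, #4} the worst case is 13.
With {#1, #4, #5} the worst case is 13.
No size-3 selection achieves below 13.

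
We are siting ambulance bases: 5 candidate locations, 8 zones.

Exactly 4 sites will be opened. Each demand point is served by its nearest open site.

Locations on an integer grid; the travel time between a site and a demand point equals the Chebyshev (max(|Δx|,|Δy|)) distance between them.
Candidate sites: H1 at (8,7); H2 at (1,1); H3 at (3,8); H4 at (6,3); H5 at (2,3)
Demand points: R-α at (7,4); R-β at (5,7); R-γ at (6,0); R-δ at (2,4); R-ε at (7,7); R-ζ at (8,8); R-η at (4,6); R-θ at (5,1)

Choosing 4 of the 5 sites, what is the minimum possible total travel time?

13

Open {H1, H3, H4, H5}.
  R-α→H4 1, R-β→H3 2, R-γ→H4 3, R-δ→H5 1, R-ε→H1 1, R-ζ→H1 1, R-η→H3 2, R-θ→H4 2  ⇒ total 13.
Compare {H1, H2, H3, H4}: total 15.
Compare {H1, H2, H4, H5}: total 15.
No size-4 selection does better; minimum is 13.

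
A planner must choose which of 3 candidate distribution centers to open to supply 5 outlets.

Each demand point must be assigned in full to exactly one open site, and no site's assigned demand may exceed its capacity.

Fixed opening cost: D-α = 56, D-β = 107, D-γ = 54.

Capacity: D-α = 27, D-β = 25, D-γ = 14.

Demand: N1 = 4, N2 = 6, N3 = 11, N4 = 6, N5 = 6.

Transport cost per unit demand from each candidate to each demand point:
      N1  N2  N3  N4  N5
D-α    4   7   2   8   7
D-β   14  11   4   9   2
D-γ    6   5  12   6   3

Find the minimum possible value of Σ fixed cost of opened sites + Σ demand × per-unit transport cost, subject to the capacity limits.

Open {D-α, D-γ}; cheapest assignment that respects the capacities:
  D-α (cap 27, load 21): N1, N3, N4 — cost 4×4 + 11×2 + 6×8 = 86
  D-γ (cap 14, load 12): N2, N5 — cost 6×5 + 6×3 = 48
  Shipping 134, fixed 110 → total 244.
  Any other capacity-feasible assignment to {D-α, D-γ} ships for at least 134.
Compare {D-α, D-β}: its best feasible assignment gives total 303.
Compare {D-β, D-γ}: its best feasible assignment gives total 325.
Every other set of open sites that can feasibly serve all demand totals ≥ 303 even under its best assignment. Minimum: 244.

244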